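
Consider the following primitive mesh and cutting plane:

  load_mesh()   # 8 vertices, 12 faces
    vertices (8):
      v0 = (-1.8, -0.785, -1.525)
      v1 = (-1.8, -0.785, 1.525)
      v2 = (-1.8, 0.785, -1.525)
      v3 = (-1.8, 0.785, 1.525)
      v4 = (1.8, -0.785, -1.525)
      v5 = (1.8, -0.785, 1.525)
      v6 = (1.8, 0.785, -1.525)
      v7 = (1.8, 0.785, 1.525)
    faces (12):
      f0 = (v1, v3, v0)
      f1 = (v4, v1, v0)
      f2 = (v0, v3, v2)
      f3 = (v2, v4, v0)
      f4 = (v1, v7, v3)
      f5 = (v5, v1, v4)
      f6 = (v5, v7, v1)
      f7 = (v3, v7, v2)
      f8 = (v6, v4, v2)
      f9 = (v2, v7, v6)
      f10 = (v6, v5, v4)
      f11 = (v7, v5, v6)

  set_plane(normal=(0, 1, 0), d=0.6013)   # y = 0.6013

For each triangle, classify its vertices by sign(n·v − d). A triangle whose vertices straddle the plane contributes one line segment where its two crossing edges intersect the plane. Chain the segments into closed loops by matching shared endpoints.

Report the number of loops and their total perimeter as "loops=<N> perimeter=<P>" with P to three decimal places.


Straddling triangles (8 of 12):
  (v1,v3,v0) [-+-] → (-1.8, 0.6013, 1.525)–(-1.8, 0.6013, 1.16813)  len=0.3569
  (v0,v3,v2) [-++] → (-1.8, 0.6013, 1.16813)–(-1.8, 0.6013, -1.525)  len=2.6931
  (v2,v4,v0) [+--] → (-1.37878, 0.6013, -1.525)–(-1.8, 0.6013, -1.525)  len=0.4212
  (v1,v7,v3) [-++] → (1.37878, 0.6013, 1.525)–(-1.8, 0.6013, 1.525)  len=3.1788
  (v5,v7,v1) [-+-] → (1.8, 0.6013, 1.525)–(1.37878, 0.6013, 1.525)  len=0.4212
  (v6,v4,v2) [+-+] → (1.8, 0.6013, -1.525)–(-1.37878, 0.6013, -1.525)  len=3.1788
  (v6,v5,v4) [+--] → (1.8, 0.6013, -1.16813)–(1.8, 0.6013, -1.525)  len=0.3569
  (v7,v5,v6) [+-+] → (1.8, 0.6013, 1.525)–(1.8, 0.6013, -1.16813)  len=2.6931

Chained into 1 loop(s):
  loop 1: 8 segments, perimeter = 13.3000
Total perimeter = 13.300

loops=1 perimeter=13.300


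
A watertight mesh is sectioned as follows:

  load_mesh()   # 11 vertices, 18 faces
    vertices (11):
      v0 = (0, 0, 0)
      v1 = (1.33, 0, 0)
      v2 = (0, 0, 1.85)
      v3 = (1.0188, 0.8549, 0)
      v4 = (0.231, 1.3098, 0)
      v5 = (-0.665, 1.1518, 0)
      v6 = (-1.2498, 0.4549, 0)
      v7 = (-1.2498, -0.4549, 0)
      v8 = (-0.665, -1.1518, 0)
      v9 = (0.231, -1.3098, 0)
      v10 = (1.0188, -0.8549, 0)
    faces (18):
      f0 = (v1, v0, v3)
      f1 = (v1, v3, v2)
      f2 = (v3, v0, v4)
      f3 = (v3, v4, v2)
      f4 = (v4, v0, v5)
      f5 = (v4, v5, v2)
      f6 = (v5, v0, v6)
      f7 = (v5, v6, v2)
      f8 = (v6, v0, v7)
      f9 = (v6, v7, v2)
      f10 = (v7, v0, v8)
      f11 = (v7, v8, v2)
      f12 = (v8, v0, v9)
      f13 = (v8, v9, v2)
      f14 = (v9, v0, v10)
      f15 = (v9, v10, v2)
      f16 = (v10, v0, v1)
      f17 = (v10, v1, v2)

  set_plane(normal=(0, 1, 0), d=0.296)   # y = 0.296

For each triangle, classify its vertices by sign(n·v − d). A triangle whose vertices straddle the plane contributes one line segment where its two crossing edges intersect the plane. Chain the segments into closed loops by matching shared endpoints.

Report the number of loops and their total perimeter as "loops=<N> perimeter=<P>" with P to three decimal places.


loops=1 perimeter=6.317

Straddling triangles (10 of 18):
  (v1,v0,v3) [--+] → (0.352749, 0.296, 0)–(1.22225, 0.296, 0)  len=0.8695
  (v1,v3,v2) [-+-] → (1.22225, 0.296, 0)–(0.352749, 0.296, 1.20946)  len=1.4896
  (v3,v0,v4) [+-+] → (0.352749, 0.296, 0)–(0.0522034, 0.296, 0)  len=0.3005
  (v3,v4,v2) [++-] → (0.0522034, 0.296, 1.43192)–(0.352749, 0.296, 1.20946)  len=0.3739
  (v4,v0,v5) [+-+] → (0.0522034, 0.296, 0)–(-0.170898, 0.296, 0)  len=0.2231
  (v4,v5,v2) [++-] → (-0.170898, 0.296, 1.37457)–(0.0522034, 0.296, 1.43192)  len=0.2304
  (v5,v0,v6) [+-+] → (-0.170898, 0.296, 0)–(-0.813235, 0.296, 0)  len=0.6423
  (v5,v6,v2) [++-] → (-0.813235, 0.296, 0.646219)–(-0.170898, 0.296, 1.37457)  len=0.9711
  (v6,v0,v7) [+--] → (-0.813235, 0.296, 0)–(-1.2498, 0.296, 0)  len=0.4366
  (v6,v7,v2) [+--] → (-1.2498, 0.296, 0)–(-0.813235, 0.296, 0.646219)  len=0.7799

Chained into 1 loop(s):
  loop 1: 10 segments, perimeter = 6.3169
Total perimeter = 6.317


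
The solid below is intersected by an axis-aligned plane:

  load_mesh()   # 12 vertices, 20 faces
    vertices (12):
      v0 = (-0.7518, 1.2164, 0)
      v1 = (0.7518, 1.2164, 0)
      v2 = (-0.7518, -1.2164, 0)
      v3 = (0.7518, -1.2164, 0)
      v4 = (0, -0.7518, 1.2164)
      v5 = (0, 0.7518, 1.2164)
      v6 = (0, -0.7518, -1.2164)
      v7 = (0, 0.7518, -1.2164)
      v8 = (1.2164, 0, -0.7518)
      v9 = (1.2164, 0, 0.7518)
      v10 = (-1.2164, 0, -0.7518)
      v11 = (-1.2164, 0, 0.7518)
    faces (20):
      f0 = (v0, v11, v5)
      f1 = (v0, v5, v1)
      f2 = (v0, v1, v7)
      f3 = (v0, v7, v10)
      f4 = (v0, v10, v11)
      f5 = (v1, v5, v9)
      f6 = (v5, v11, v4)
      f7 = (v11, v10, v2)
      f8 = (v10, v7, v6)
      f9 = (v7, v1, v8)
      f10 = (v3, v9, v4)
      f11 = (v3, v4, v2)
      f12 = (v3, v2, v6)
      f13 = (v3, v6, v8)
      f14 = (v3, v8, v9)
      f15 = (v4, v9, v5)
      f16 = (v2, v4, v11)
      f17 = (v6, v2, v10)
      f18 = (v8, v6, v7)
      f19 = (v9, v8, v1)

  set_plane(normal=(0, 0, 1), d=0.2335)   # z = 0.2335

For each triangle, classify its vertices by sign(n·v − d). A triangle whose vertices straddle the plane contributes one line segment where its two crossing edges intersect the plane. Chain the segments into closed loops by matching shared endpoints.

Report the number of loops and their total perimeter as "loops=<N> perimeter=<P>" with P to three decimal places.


loops=1 perimeter=7.653

Straddling triangles (10 of 20):
  (v0,v11,v5) [-++] → (-0.896099, 0.838601, 0.2335)–(-0.607485, 1.12722, 0.2335)  len=0.4082
  (v0,v5,v1) [-+-] → (-0.607485, 1.12722, 0.2335)–(0.607485, 1.12722, 0.2335)  len=1.2150
  (v0,v10,v11) [--+] → (-1.2164, 0, 0.2335)–(-0.896099, 0.838601, 0.2335)  len=0.8977
  (v1,v5,v9) [-++] → (0.607485, 1.12722, 0.2335)–(0.896099, 0.838601, 0.2335)  len=0.4082
  (v11,v10,v2) [+--] → (-1.2164, 0, 0.2335)–(-0.896099, -0.838601, 0.2335)  len=0.8977
  (v3,v9,v4) [-++] → (0.896099, -0.838601, 0.2335)–(0.607485, -1.12722, 0.2335)  len=0.4082
  (v3,v4,v2) [-+-] → (0.607485, -1.12722, 0.2335)–(-0.607485, -1.12722, 0.2335)  len=1.2150
  (v3,v8,v9) [--+] → (1.2164, 0, 0.2335)–(0.896099, -0.838601, 0.2335)  len=0.8977
  (v2,v4,v11) [-++] → (-0.607485, -1.12722, 0.2335)–(-0.896099, -0.838601, 0.2335)  len=0.4082
  (v9,v8,v1) [+--] → (1.2164, 0, 0.2335)–(0.896099, 0.838601, 0.2335)  len=0.8977

Chained into 1 loop(s):
  loop 1: 10 segments, perimeter = 7.6533
Total perimeter = 7.653


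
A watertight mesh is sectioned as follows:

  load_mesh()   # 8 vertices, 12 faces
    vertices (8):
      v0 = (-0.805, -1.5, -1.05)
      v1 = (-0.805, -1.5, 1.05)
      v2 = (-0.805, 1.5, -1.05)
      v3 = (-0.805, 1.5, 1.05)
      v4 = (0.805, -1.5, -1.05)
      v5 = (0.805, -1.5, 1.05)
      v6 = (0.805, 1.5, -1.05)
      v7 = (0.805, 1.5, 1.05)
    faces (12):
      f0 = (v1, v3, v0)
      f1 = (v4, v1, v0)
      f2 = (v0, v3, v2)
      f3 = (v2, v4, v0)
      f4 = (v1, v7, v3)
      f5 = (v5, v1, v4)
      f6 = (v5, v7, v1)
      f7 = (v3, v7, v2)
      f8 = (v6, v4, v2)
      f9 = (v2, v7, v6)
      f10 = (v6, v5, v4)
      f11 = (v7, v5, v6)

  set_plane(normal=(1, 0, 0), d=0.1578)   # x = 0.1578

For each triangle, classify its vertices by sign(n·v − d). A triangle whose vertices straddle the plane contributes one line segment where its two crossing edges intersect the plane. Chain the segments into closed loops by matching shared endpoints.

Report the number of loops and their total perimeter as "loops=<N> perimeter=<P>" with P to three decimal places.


Straddling triangles (8 of 12):
  (v4,v1,v0) [+--] → (0.1578, -1.5, -0.205826)–(0.1578, -1.5, -1.05)  len=0.8442
  (v2,v4,v0) [-+-] → (0.1578, -0.294037, -1.05)–(0.1578, -1.5, -1.05)  len=1.2060
  (v1,v7,v3) [-+-] → (0.1578, 0.294037, 1.05)–(0.1578, 1.5, 1.05)  len=1.2060
  (v5,v1,v4) [+-+] → (0.1578, -1.5, 1.05)–(0.1578, -1.5, -0.205826)  len=1.2558
  (v5,v7,v1) [++-] → (0.1578, 0.294037, 1.05)–(0.1578, -1.5, 1.05)  len=1.7940
  (v3,v7,v2) [-+-] → (0.1578, 1.5, 1.05)–(0.1578, 1.5, 0.205826)  len=0.8442
  (v6,v4,v2) [++-] → (0.1578, -0.294037, -1.05)–(0.1578, 1.5, -1.05)  len=1.7940
  (v2,v7,v6) [-++] → (0.1578, 1.5, 0.205826)–(0.1578, 1.5, -1.05)  len=1.2558

Chained into 1 loop(s):
  loop 1: 8 segments, perimeter = 10.2000
Total perimeter = 10.200

loops=1 perimeter=10.200


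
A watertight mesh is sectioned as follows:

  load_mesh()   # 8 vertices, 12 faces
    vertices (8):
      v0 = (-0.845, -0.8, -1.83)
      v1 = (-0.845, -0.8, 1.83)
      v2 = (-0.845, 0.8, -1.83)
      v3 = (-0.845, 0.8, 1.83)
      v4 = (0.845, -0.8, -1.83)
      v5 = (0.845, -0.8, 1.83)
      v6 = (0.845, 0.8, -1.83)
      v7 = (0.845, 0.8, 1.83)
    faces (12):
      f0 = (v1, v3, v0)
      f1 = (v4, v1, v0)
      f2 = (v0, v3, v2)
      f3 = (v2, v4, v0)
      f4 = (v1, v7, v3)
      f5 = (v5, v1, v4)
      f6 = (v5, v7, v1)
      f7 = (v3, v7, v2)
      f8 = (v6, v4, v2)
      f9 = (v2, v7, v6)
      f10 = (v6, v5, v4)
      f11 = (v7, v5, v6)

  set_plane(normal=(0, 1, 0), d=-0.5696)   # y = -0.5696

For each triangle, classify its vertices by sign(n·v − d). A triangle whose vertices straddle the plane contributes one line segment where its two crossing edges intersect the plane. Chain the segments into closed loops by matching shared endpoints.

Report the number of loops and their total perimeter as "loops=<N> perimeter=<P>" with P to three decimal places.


Straddling triangles (8 of 12):
  (v1,v3,v0) [-+-] → (-0.845, -0.5696, 1.83)–(-0.845, -0.5696, -1.30296)  len=3.1330
  (v0,v3,v2) [-++] → (-0.845, -0.5696, -1.30296)–(-0.845, -0.5696, -1.83)  len=0.5270
  (v2,v4,v0) [+--] → (0.60164, -0.5696, -1.83)–(-0.845, -0.5696, -1.83)  len=1.4466
  (v1,v7,v3) [-++] → (-0.60164, -0.5696, 1.83)–(-0.845, -0.5696, 1.83)  len=0.2434
  (v5,v7,v1) [-+-] → (0.845, -0.5696, 1.83)–(-0.60164, -0.5696, 1.83)  len=1.4466
  (v6,v4,v2) [+-+] → (0.845, -0.5696, -1.83)–(0.60164, -0.5696, -1.83)  len=0.2434
  (v6,v5,v4) [+--] → (0.845, -0.5696, 1.30296)–(0.845, -0.5696, -1.83)  len=3.1330
  (v7,v5,v6) [+-+] → (0.845, -0.5696, 1.83)–(0.845, -0.5696, 1.30296)  len=0.5270

Chained into 1 loop(s):
  loop 1: 8 segments, perimeter = 10.7000
Total perimeter = 10.700

loops=1 perimeter=10.700


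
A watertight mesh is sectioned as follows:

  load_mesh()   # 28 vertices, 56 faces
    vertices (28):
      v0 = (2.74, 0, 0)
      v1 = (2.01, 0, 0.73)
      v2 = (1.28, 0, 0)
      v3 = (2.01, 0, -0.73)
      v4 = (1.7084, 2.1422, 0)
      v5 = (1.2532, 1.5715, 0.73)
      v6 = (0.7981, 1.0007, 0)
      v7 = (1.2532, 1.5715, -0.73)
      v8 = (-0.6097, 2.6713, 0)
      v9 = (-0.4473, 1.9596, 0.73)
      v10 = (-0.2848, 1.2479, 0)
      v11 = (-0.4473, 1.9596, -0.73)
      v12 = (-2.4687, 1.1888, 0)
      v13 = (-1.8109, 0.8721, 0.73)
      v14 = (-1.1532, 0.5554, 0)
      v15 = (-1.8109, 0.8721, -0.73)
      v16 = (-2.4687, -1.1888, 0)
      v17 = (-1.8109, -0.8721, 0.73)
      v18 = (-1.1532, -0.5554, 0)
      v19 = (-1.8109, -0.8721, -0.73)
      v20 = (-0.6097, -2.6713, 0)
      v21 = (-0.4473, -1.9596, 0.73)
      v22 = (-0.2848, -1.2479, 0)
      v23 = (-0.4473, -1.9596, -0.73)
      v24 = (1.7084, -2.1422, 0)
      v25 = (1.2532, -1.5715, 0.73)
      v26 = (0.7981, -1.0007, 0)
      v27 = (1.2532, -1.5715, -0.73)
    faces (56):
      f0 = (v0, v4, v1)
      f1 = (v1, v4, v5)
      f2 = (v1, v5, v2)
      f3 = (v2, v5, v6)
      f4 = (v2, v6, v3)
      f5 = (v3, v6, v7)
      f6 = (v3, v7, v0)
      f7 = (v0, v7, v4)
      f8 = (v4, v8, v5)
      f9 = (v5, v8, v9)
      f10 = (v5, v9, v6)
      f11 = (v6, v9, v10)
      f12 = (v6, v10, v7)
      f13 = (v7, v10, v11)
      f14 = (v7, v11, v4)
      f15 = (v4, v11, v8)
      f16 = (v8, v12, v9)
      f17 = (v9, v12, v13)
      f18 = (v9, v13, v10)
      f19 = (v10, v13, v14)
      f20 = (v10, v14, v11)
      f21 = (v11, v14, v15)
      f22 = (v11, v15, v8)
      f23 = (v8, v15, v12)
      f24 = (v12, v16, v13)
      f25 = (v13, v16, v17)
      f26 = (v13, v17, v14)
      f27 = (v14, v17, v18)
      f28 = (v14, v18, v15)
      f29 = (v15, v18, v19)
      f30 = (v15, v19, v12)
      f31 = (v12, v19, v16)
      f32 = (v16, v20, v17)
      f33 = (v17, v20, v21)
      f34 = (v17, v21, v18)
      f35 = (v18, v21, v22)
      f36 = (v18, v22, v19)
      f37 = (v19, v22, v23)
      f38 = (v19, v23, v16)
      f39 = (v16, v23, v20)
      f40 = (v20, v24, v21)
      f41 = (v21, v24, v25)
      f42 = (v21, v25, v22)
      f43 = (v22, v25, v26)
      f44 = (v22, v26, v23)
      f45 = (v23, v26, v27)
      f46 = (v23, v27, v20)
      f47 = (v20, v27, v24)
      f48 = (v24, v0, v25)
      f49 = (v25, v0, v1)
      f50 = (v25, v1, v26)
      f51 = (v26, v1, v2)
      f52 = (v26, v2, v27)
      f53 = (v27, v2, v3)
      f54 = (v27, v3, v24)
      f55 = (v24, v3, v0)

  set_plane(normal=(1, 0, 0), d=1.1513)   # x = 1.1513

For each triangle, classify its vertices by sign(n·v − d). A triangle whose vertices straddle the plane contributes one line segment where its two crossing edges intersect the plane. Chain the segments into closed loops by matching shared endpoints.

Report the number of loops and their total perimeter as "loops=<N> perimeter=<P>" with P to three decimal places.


loops=2 perimeter=10.089

Straddling triangles (20 of 56):
  (v2,v5,v6) [++-] → (1.1513, 1.44369, 0.566548)–(1.1513, 0.267255, 0)  len=1.3058
  (v2,v6,v3) [+-+] → (1.1513, 0.267255, 0)–(1.1513, 0.709053, -0.212754)  len=0.4904
  (v3,v6,v7) [+-+] → (1.1513, 0.709053, -0.212754)–(1.1513, 1.44369, -0.566548)  len=0.8154
  (v4,v8,v5) [+-+] → (1.1513, 2.26936, 0)–(1.1513, 1.63166, 0.690069)  len=0.9396
  (v5,v8,v9) [+--] → (1.1513, 1.63166, 0.690069)–(1.1513, 1.59476, 0.73)  len=0.0544
  (v5,v9,v6) [+--] → (1.1513, 1.59476, 0.73)–(1.1513, 1.44369, 0.566548)  len=0.2226
  (v6,v10,v7) [--+] → (1.1513, 1.55006, -0.681634)–(1.1513, 1.44369, -0.566548)  len=0.1567
  (v7,v10,v11) [+--] → (1.1513, 1.55006, -0.681634)–(1.1513, 1.59476, -0.73)  len=0.0659
  (v7,v11,v4) [+-+] → (1.1513, 1.59476, -0.73)–(1.1513, 2.09501, -0.188655)  len=0.7371
  (v4,v11,v8) [+--] → (1.1513, 2.09501, -0.188655)–(1.1513, 2.26936, 0)  len=0.2569
  (v20,v24,v21) [-+-] → (1.1513, -2.26936, 0)–(1.1513, -2.09501, 0.188655)  len=0.2569
  (v21,v24,v25) [-++] → (1.1513, -2.09501, 0.188655)–(1.1513, -1.59476, 0.73)  len=0.7371
  (v21,v25,v22) [-+-] → (1.1513, -1.59476, 0.73)–(1.1513, -1.55006, 0.681634)  len=0.0659
  (v22,v25,v26) [-+-] → (1.1513, -1.55006, 0.681634)–(1.1513, -1.44369, 0.566548)  len=0.1567
  (v23,v26,v27) [--+] → (1.1513, -1.44369, -0.566548)–(1.1513, -1.59476, -0.73)  len=0.2226
  (v23,v27,v20) [-+-] → (1.1513, -1.59476, -0.73)–(1.1513, -1.63166, -0.690069)  len=0.0544
  (v20,v27,v24) [-++] → (1.1513, -1.63166, -0.690069)–(1.1513, -2.26936, 0)  len=0.9396
  (v25,v1,v26) [++-] → (1.1513, -0.709053, 0.212754)–(1.1513, -1.44369, 0.566548)  len=0.8154
  (v26,v1,v2) [-++] → (1.1513, -0.709053, 0.212754)–(1.1513, -0.267255, 0)  len=0.4904
  (v26,v2,v27) [-++] → (1.1513, -0.267255, 0)–(1.1513, -1.44369, -0.566548)  len=1.3058

Chained into 2 loop(s):
  loop 1: 10 segments, perimeter = 5.0446
  loop 2: 10 segments, perimeter = 5.0446
Total perimeter = 10.089


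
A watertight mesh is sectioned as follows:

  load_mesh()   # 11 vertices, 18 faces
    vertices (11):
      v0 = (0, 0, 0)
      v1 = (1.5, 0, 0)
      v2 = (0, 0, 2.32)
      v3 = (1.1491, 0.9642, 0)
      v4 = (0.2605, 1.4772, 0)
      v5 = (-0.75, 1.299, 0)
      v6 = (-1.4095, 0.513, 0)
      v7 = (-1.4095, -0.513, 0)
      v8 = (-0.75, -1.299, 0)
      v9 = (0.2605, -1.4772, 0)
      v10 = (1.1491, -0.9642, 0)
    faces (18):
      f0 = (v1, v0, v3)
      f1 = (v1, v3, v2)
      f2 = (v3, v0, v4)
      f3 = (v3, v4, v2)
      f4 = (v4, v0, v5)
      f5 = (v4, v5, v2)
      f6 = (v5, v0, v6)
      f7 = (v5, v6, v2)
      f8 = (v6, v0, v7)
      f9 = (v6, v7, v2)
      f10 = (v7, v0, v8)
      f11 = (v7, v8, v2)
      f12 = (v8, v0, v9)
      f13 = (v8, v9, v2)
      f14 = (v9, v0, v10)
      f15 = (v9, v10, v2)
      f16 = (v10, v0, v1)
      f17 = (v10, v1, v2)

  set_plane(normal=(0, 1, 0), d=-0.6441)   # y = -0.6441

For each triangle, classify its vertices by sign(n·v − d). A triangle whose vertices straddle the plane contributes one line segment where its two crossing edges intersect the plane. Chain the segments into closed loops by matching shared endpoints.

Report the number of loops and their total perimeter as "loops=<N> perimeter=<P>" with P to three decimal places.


loops=1 perimeter=6.327

Straddling triangles (8 of 18):
  (v7,v0,v8) [++-] → (-0.371882, -0.6441, 0)–(-1.2995, -0.6441, 0)  len=0.9276
  (v7,v8,v2) [+-+] → (-1.2995, -0.6441, 0)–(-0.371882, -0.6441, 1.16964)  len=1.4928
  (v8,v0,v9) [-+-] → (-0.371882, -0.6441, 0)–(0.113585, -0.6441, 0)  len=0.4855
  (v8,v9,v2) [--+] → (0.113585, -0.6441, 1.30842)–(-0.371882, -0.6441, 1.16964)  len=0.5049
  (v9,v0,v10) [-+-] → (0.113585, -0.6441, 0)–(0.767616, -0.6441, 0)  len=0.6540
  (v9,v10,v2) [--+] → (0.767616, -0.6441, 0.770205)–(0.113585, -0.6441, 1.30842)  len=0.8470
  (v10,v0,v1) [-++] → (0.767616, -0.6441, 0)–(1.26559, -0.6441, 0)  len=0.4980
  (v10,v1,v2) [-++] → (1.26559, -0.6441, 0)–(0.767616, -0.6441, 0.770205)  len=0.9172

Chained into 1 loop(s):
  loop 1: 8 segments, perimeter = 6.3270
Total perimeter = 6.327


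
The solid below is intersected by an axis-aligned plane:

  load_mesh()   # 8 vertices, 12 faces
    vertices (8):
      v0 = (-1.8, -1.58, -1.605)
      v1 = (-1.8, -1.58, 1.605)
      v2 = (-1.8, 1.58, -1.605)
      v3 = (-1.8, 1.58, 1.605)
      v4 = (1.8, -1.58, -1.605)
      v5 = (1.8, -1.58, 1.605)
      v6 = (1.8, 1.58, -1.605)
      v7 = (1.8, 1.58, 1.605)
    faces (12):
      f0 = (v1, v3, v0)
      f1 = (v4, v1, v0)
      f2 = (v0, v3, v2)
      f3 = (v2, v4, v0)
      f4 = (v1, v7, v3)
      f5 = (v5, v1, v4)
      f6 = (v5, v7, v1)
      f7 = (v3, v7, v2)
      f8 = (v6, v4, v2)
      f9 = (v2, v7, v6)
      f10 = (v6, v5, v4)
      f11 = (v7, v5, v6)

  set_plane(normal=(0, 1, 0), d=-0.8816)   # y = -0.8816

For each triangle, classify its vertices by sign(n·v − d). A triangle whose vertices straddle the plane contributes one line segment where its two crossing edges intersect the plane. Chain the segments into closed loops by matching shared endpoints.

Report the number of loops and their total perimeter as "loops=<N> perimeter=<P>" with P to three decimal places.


loops=1 perimeter=13.620

Straddling triangles (8 of 12):
  (v1,v3,v0) [-+-] → (-1.8, -0.8816, 1.605)–(-1.8, -0.8816, -0.895549)  len=2.5005
  (v0,v3,v2) [-++] → (-1.8, -0.8816, -0.895549)–(-1.8, -0.8816, -1.605)  len=0.7095
  (v2,v4,v0) [+--] → (1.00435, -0.8816, -1.605)–(-1.8, -0.8816, -1.605)  len=2.8044
  (v1,v7,v3) [-++] → (-1.00435, -0.8816, 1.605)–(-1.8, -0.8816, 1.605)  len=0.7956
  (v5,v7,v1) [-+-] → (1.8, -0.8816, 1.605)–(-1.00435, -0.8816, 1.605)  len=2.8044
  (v6,v4,v2) [+-+] → (1.8, -0.8816, -1.605)–(1.00435, -0.8816, -1.605)  len=0.7956
  (v6,v5,v4) [+--] → (1.8, -0.8816, 0.895549)–(1.8, -0.8816, -1.605)  len=2.5005
  (v7,v5,v6) [+-+] → (1.8, -0.8816, 1.605)–(1.8, -0.8816, 0.895549)  len=0.7095

Chained into 1 loop(s):
  loop 1: 8 segments, perimeter = 13.6200
Total perimeter = 13.620


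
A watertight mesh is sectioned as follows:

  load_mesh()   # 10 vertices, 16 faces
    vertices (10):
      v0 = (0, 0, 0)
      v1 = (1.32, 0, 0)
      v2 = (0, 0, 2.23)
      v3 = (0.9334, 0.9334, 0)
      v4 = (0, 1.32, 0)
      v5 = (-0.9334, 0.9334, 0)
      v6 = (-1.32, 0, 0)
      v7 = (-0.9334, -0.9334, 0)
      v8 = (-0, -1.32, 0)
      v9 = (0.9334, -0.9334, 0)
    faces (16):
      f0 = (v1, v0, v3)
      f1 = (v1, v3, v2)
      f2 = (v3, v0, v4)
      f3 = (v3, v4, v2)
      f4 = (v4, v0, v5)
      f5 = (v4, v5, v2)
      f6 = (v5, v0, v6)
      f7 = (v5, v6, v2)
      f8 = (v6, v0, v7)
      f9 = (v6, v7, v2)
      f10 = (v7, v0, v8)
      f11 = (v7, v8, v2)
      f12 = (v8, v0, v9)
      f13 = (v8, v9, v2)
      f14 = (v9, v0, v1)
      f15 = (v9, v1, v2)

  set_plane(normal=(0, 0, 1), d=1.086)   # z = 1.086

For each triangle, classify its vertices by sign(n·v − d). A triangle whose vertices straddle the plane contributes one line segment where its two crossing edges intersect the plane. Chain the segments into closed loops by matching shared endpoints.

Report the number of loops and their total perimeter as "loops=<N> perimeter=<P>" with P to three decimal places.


loops=1 perimeter=4.146

Straddling triangles (8 of 16):
  (v1,v3,v2) [--+] → (0.478838, 0.478838, 1.086)–(0.677166, 0, 1.086)  len=0.5183
  (v3,v4,v2) [--+] → (0, 0.677166, 1.086)–(0.478838, 0.478838, 1.086)  len=0.5183
  (v4,v5,v2) [--+] → (-0.478838, 0.478838, 1.086)–(0, 0.677166, 1.086)  len=0.5183
  (v5,v6,v2) [--+] → (-0.677166, 0, 1.086)–(-0.478838, 0.478838, 1.086)  len=0.5183
  (v6,v7,v2) [--+] → (-0.478838, -0.478838, 1.086)–(-0.677166, 0, 1.086)  len=0.5183
  (v7,v8,v2) [--+] → (0, -0.677166, 1.086)–(-0.478838, -0.478838, 1.086)  len=0.5183
  (v8,v9,v2) [--+] → (0.478838, -0.478838, 1.086)–(0, -0.677166, 1.086)  len=0.5183
  (v9,v1,v2) [--+] → (0.677166, 0, 1.086)–(0.478838, -0.478838, 1.086)  len=0.5183

Chained into 1 loop(s):
  loop 1: 8 segments, perimeter = 4.1463
Total perimeter = 4.146


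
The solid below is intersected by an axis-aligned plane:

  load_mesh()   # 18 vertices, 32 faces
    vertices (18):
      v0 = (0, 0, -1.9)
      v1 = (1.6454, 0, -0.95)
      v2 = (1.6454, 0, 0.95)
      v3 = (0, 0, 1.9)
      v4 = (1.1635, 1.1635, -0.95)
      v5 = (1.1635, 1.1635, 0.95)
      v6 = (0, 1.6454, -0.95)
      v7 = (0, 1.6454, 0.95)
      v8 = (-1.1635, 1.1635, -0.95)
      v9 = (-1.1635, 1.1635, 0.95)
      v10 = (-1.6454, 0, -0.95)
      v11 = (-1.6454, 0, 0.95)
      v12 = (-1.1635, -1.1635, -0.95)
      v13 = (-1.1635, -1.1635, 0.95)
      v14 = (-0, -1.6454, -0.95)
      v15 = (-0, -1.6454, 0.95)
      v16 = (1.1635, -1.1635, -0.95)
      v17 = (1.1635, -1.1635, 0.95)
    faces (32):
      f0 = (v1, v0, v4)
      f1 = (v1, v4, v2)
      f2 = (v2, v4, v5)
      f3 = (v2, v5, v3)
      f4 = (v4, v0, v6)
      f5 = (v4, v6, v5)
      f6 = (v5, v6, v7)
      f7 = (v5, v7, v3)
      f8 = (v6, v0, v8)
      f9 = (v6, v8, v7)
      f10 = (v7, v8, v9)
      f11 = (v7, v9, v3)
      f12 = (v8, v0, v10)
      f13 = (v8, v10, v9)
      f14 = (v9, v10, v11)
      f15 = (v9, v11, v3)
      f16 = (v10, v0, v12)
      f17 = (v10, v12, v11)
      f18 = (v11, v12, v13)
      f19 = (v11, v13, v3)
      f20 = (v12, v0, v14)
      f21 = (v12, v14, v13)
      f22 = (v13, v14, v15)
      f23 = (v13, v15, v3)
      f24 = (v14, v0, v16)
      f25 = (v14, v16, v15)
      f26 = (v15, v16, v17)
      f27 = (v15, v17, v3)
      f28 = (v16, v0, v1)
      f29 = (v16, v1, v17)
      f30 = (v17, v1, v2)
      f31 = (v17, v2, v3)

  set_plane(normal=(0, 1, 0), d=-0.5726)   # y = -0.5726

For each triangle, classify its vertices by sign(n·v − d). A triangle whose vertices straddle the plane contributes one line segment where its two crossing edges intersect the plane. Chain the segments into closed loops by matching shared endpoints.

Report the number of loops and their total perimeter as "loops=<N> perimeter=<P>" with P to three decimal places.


Straddling triangles (12 of 32):
  (v10,v0,v12) [++-] → (-0.5726, -0.5726, -1.43247)–(-1.40824, -0.5726, -0.95)  len=0.9649
  (v10,v12,v11) [+-+] → (-1.40824, -0.5726, -0.95)–(-1.40824, -0.5726, 0.014942)  len=0.9649
  (v11,v12,v13) [+--] → (-1.40824, -0.5726, 0.014942)–(-1.40824, -0.5726, 0.95)  len=0.9351
  (v11,v13,v3) [+-+] → (-1.40824, -0.5726, 0.95)–(-0.5726, -0.5726, 1.43247)  len=0.9649
  (v12,v0,v14) [-+-] → (-0.5726, -0.5726, -1.43247)–(0, -0.5726, -1.5694)  len=0.5887
  (v13,v15,v3) [--+] → (0, -0.5726, 1.5694)–(-0.5726, -0.5726, 1.43247)  len=0.5887
  (v14,v0,v16) [-+-] → (0, -0.5726, -1.5694)–(0.5726, -0.5726, -1.43247)  len=0.5887
  (v15,v17,v3) [--+] → (0.5726, -0.5726, 1.43247)–(0, -0.5726, 1.5694)  len=0.5887
  (v16,v0,v1) [-++] → (0.5726, -0.5726, -1.43247)–(1.40824, -0.5726, -0.95)  len=0.9649
  (v16,v1,v17) [-+-] → (1.40824, -0.5726, -0.95)–(1.40824, -0.5726, -0.014942)  len=0.9351
  (v17,v1,v2) [-++] → (1.40824, -0.5726, -0.014942)–(1.40824, -0.5726, 0.95)  len=0.9649
  (v17,v2,v3) [-++] → (1.40824, -0.5726, 0.95)–(0.5726, -0.5726, 1.43247)  len=0.9649

Chained into 1 loop(s):
  loop 1: 12 segments, perimeter = 10.0147
Total perimeter = 10.015

loops=1 perimeter=10.015


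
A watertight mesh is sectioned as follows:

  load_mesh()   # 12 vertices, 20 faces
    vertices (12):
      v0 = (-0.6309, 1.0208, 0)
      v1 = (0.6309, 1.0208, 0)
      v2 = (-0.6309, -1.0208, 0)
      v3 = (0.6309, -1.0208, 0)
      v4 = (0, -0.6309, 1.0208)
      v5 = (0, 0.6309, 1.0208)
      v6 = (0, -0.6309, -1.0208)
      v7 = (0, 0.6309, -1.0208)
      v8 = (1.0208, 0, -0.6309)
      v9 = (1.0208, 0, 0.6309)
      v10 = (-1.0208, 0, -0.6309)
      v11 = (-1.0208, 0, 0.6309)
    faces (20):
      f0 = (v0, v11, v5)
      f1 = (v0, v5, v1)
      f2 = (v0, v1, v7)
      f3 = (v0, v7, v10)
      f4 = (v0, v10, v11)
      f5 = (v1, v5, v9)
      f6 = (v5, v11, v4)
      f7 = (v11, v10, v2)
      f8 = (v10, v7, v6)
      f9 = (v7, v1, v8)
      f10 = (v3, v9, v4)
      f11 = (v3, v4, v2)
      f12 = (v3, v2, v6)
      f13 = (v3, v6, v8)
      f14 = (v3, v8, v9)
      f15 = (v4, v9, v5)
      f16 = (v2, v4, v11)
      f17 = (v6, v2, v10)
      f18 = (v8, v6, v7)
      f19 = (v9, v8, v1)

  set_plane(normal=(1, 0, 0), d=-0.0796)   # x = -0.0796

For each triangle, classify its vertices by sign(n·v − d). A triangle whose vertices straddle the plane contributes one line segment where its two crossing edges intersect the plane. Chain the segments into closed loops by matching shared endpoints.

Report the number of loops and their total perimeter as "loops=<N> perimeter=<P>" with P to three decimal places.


loops=1 perimeter=6.703

Straddling triangles (10 of 20):
  (v0,v11,v5) [--+] → (-0.0796, 0.581704, 0.990396)–(-0.0796, 0.680093, 0.892007)  len=0.1391
  (v0,v5,v1) [-++] → (-0.0796, 0.680093, 0.892007)–(-0.0796, 1.0208, 0)  len=0.9549
  (v0,v1,v7) [-++] → (-0.0796, 1.0208, 0)–(-0.0796, 0.680093, -0.892007)  len=0.9549
  (v0,v7,v10) [-+-] → (-0.0796, 0.680093, -0.892007)–(-0.0796, 0.581704, -0.990396)  len=0.1391
  (v5,v11,v4) [+-+] → (-0.0796, 0.581704, 0.990396)–(-0.0796, -0.581704, 0.990396)  len=1.1634
  (v10,v7,v6) [-++] → (-0.0796, 0.581704, -0.990396)–(-0.0796, -0.581704, -0.990396)  len=1.1634
  (v3,v4,v2) [++-] → (-0.0796, -0.680093, 0.892007)–(-0.0796, -1.0208, 0)  len=0.9549
  (v3,v2,v6) [+-+] → (-0.0796, -1.0208, 0)–(-0.0796, -0.680093, -0.892007)  len=0.9549
  (v2,v4,v11) [-+-] → (-0.0796, -0.680093, 0.892007)–(-0.0796, -0.581704, 0.990396)  len=0.1391
  (v6,v2,v10) [+--] → (-0.0796, -0.680093, -0.892007)–(-0.0796, -0.581704, -0.990396)  len=0.1391

Chained into 1 loop(s):
  loop 1: 10 segments, perimeter = 6.7028
Total perimeter = 6.703


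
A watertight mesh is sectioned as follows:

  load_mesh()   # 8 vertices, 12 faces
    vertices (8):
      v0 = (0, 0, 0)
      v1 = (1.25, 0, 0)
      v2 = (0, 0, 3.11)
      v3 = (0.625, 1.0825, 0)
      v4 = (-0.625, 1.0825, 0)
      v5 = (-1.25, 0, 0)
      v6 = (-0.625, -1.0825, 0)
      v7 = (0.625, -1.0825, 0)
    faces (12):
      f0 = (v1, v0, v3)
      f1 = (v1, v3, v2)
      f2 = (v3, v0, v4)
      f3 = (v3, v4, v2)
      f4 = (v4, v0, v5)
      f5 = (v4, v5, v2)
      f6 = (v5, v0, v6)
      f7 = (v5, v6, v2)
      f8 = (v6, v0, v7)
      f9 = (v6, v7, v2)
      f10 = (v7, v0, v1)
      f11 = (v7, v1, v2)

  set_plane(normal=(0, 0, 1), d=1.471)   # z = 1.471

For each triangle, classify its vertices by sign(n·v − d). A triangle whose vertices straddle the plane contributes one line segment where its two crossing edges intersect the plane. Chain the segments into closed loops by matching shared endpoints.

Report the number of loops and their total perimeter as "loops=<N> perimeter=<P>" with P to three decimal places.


loops=1 perimeter=3.953

Straddling triangles (6 of 12):
  (v1,v3,v2) [--+] → (0.329381, 0.570488, 1.471)–(0.658762, 0, 1.471)  len=0.6587
  (v3,v4,v2) [--+] → (-0.329381, 0.570488, 1.471)–(0.329381, 0.570488, 1.471)  len=0.6588
  (v4,v5,v2) [--+] → (-0.658762, 0, 1.471)–(-0.329381, 0.570488, 1.471)  len=0.6587
  (v5,v6,v2) [--+] → (-0.329381, -0.570488, 1.471)–(-0.658762, 0, 1.471)  len=0.6587
  (v6,v7,v2) [--+] → (0.329381, -0.570488, 1.471)–(-0.329381, -0.570488, 1.471)  len=0.6588
  (v7,v1,v2) [--+] → (0.658762, 0, 1.471)–(0.329381, -0.570488, 1.471)  len=0.6587

Chained into 1 loop(s):
  loop 1: 6 segments, perimeter = 3.9525
Total perimeter = 3.953


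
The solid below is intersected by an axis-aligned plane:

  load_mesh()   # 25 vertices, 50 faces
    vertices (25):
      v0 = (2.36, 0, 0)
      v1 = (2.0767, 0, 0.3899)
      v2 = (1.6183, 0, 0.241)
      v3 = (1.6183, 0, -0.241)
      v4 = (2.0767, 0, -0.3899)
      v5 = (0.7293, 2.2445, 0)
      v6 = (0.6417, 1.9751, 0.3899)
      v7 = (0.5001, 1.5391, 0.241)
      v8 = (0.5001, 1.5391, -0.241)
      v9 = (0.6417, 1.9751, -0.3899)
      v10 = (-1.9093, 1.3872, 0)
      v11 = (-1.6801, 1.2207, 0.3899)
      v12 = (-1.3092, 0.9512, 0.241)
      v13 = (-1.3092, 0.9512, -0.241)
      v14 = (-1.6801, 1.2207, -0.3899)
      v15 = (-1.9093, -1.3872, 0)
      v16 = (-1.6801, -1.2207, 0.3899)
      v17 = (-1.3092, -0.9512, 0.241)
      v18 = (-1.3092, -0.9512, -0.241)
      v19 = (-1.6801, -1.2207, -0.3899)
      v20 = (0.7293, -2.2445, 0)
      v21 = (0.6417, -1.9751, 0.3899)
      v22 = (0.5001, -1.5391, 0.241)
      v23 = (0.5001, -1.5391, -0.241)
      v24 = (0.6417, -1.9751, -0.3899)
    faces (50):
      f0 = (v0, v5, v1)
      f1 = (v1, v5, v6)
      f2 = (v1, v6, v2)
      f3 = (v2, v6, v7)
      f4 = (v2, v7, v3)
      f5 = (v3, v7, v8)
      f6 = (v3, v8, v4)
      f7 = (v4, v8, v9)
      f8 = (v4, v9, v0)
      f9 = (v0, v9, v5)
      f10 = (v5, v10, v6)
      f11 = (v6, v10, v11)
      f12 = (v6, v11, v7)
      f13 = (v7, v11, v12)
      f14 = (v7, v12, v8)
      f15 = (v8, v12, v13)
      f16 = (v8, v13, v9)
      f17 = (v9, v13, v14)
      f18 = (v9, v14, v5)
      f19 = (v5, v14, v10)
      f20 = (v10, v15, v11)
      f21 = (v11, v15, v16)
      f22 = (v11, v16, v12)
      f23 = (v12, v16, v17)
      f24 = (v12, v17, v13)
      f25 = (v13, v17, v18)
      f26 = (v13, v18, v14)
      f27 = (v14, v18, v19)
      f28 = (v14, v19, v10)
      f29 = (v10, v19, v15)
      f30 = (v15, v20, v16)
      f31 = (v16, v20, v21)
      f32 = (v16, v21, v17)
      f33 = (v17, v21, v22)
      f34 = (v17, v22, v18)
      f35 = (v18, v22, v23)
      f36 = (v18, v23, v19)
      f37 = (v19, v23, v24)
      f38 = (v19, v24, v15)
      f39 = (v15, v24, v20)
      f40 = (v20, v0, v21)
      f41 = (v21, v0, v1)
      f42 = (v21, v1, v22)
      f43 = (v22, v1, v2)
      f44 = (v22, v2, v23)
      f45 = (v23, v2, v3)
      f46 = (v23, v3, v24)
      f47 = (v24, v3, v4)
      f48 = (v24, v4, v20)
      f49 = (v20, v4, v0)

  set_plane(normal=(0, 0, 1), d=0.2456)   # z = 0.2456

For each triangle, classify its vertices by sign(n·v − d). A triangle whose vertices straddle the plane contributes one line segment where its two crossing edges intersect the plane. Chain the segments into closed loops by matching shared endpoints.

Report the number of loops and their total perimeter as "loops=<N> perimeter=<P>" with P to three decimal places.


Straddling triangles (20 of 50):
  (v0,v5,v1) [--+] → (1.57803, 0.830678, 0.2456)–(2.18155, 0, 0.2456)  len=1.0268
  (v1,v5,v6) [+-+] → (1.57803, 0.830678, 0.2456)–(0.67412, 2.0748, 0.2456)  len=1.5378
  (v1,v6,v2) [++-] → (1.58813, 0.0610172, 0.2456)–(1.63246, 0, 0.2456)  len=0.0754
  (v2,v6,v7) [-+-] → (1.58813, 0.0610172, 0.2456)–(0.504474, 1.55257, 0.2456)  len=1.8436
  (v5,v10,v6) [--+] → (-0.302412, 1.75752, 0.2456)–(0.67412, 2.0748, 0.2456)  len=1.0268
  (v6,v10,v11) [+-+] → (-0.302412, 1.75752, 0.2456)–(-1.76493, 1.28232, 0.2456)  len=1.5378
  (v6,v11,v7) [++-] → (0.432747, 1.52926, 0.2456)–(0.504474, 1.55257, 0.2456)  len=0.0754
  (v7,v11,v12) [-+-] → (0.432747, 1.52926, 0.2456)–(-1.32066, 0.959526, 0.2456)  len=1.8436
  (v10,v15,v11) [--+] → (-1.76493, 0.25553, 0.2456)–(-1.76493, 1.28232, 0.2456)  len=1.0268
  (v11,v15,v16) [+-+] → (-1.76493, 0.25553, 0.2456)–(-1.76493, -1.28232, 0.2456)  len=1.5379
  (v11,v16,v12) [++-] → (-1.32066, 0.884103, 0.2456)–(-1.32066, 0.959526, 0.2456)  len=0.0754
  (v12,v16,v17) [-+-] → (-1.32066, 0.884103, 0.2456)–(-1.32066, -0.959526, 0.2456)  len=1.8436
  (v15,v20,v16) [--+] → (-0.788393, -1.5996, 0.2456)–(-1.76493, -1.28232, 0.2456)  len=1.0268
  (v16,v20,v21) [+-+] → (-0.788393, -1.5996, 0.2456)–(0.67412, -2.0748, 0.2456)  len=1.5378
  (v16,v21,v17) [++-] → (-1.24893, -0.982832, 0.2456)–(-1.32066, -0.959526, 0.2456)  len=0.0754
  (v17,v21,v22) [-+-] → (-1.24893, -0.982832, 0.2456)–(0.504474, -1.55257, 0.2456)  len=1.8436
  (v20,v0,v21) [--+] → (1.27763, -1.24413, 0.2456)–(0.67412, -2.0748, 0.2456)  len=1.0268
  (v21,v0,v1) [+-+] → (1.27763, -1.24413, 0.2456)–(2.18155, 0, 0.2456)  len=1.5378
  (v21,v1,v22) [++-] → (0.548806, -1.49155, 0.2456)–(0.504474, -1.55257, 0.2456)  len=0.0754
  (v22,v1,v2) [-+-] → (0.548806, -1.49155, 0.2456)–(1.63246, 0, 0.2456)  len=1.8436

Chained into 2 loop(s):
  loop 1: 10 segments, perimeter = 12.8230
  loop 2: 10 segments, perimeter = 9.5953
Total perimeter = 22.418

loops=2 perimeter=22.418


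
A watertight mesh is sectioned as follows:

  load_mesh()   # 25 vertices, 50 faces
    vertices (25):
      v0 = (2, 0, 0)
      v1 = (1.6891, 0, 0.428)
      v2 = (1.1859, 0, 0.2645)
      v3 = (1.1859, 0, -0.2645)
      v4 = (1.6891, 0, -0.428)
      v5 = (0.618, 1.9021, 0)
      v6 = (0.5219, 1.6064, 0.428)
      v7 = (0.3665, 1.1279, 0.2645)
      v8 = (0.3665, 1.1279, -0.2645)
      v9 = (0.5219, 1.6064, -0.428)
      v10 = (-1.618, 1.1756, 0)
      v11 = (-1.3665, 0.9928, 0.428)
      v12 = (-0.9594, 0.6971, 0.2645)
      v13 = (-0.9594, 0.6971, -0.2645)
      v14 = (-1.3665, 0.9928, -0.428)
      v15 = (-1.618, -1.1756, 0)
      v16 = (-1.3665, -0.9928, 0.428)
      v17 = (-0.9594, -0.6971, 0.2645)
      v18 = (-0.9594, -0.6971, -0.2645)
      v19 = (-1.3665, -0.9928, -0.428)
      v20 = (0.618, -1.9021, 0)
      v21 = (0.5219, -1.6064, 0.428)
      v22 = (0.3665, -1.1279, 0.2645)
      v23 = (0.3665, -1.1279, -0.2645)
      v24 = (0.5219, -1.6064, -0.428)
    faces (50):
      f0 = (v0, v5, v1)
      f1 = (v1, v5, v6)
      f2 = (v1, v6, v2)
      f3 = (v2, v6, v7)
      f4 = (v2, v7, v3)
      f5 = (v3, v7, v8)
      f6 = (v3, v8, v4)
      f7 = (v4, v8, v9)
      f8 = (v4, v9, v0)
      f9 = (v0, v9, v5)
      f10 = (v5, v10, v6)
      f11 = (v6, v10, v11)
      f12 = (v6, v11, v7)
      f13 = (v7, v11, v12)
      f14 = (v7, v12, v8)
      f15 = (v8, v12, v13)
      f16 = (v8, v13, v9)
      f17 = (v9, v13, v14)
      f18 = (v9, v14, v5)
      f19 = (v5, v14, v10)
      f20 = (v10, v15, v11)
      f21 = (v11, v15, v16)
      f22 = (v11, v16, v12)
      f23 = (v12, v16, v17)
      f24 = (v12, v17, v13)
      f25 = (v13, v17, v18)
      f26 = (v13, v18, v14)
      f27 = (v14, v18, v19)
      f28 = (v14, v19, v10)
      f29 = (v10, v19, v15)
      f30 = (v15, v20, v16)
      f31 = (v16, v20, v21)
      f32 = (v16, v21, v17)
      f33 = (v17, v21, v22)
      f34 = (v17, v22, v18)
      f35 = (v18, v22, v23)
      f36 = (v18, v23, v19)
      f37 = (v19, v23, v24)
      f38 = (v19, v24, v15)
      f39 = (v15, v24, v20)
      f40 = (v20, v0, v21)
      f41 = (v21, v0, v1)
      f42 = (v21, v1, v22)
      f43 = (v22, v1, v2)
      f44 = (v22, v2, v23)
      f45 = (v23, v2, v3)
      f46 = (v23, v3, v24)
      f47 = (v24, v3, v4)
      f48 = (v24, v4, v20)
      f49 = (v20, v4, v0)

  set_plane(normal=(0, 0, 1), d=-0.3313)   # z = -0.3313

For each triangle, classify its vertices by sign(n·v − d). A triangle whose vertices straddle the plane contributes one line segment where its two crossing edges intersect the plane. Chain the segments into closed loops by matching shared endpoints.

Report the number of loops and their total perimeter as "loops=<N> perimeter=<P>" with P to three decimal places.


loops=2 perimeter=18.520

Straddling triangles (20 of 50):
  (v3,v8,v4) [++-] → (0.906865, 0.667082, -0.3313)–(1.39149, 0, -0.3313)  len=0.8245
  (v4,v8,v9) [-+-] → (0.906865, 0.667082, -0.3313)–(0.429991, 1.3234, -0.3313)  len=0.8113
  (v4,v9,v0) [--+] → (0.855854, 1.24346, -0.3313)–(1.75934, 0, -0.3313)  len=1.5370
  (v0,v9,v5) [+-+] → (0.855854, 1.24346, -0.3313)–(0.543612, 1.67321, -0.3313)  len=0.5312
  (v8,v13,v9) [++-] → (-0.354196, 1.06861, -0.3313)–(0.429991, 1.3234, -0.3313)  len=0.8245
  (v9,v13,v14) [-+-] → (-0.354196, 1.06861, -0.3313)–(-1.12573, 0.817912, -0.3313)  len=0.8112
  (v9,v14,v5) [--+] → (-0.918133, 1.19824, -0.3313)–(0.543612, 1.67321, -0.3313)  len=1.5370
  (v5,v14,v10) [+-+] → (-0.918133, 1.19824, -0.3313)–(-1.42332, 1.0341, -0.3313)  len=0.5312
  (v13,v18,v14) [++-] → (-1.12573, -0.00666991, -0.3313)–(-1.12573, 0.817912, -0.3313)  len=0.8246
  (v14,v18,v19) [-+-] → (-1.12573, -0.00666991, -0.3313)–(-1.12573, -0.817912, -0.3313)  len=0.8112
  (v14,v19,v10) [--+] → (-1.42332, -0.502883, -0.3313)–(-1.42332, 1.0341, -0.3313)  len=1.5370
  (v10,v19,v15) [+-+] → (-1.42332, -0.502883, -0.3313)–(-1.42332, -1.0341, -0.3313)  len=0.5312
  (v18,v23,v19) [++-] → (-0.341539, -1.0727, -0.3313)–(-1.12573, -0.817912, -0.3313)  len=0.8245
  (v19,v23,v24) [-+-] → (-0.341539, -1.0727, -0.3313)–(0.429991, -1.3234, -0.3313)  len=0.8112
  (v19,v24,v15) [--+] → (0.0384226, -1.50907, -0.3313)–(-1.42332, -1.0341, -0.3313)  len=1.5370
  (v15,v24,v20) [+-+] → (0.0384226, -1.50907, -0.3313)–(0.543612, -1.67321, -0.3313)  len=0.5312
  (v23,v3,v24) [++-] → (0.914614, -0.656315, -0.3313)–(0.429991, -1.3234, -0.3313)  len=0.8245
  (v24,v3,v4) [-+-] → (0.914614, -0.656315, -0.3313)–(1.39149, 0, -0.3313)  len=0.8113
  (v24,v4,v20) [--+] → (1.4471, -0.42975, -0.3313)–(0.543612, -1.67321, -0.3313)  len=1.5370
  (v20,v4,v0) [+-+] → (1.4471, -0.42975, -0.3313)–(1.75934, 0, -0.3313)  len=0.5312

Chained into 2 loop(s):
  loop 1: 10 segments, perimeter = 8.1790
  loop 2: 10 segments, perimeter = 10.3410
Total perimeter = 18.520


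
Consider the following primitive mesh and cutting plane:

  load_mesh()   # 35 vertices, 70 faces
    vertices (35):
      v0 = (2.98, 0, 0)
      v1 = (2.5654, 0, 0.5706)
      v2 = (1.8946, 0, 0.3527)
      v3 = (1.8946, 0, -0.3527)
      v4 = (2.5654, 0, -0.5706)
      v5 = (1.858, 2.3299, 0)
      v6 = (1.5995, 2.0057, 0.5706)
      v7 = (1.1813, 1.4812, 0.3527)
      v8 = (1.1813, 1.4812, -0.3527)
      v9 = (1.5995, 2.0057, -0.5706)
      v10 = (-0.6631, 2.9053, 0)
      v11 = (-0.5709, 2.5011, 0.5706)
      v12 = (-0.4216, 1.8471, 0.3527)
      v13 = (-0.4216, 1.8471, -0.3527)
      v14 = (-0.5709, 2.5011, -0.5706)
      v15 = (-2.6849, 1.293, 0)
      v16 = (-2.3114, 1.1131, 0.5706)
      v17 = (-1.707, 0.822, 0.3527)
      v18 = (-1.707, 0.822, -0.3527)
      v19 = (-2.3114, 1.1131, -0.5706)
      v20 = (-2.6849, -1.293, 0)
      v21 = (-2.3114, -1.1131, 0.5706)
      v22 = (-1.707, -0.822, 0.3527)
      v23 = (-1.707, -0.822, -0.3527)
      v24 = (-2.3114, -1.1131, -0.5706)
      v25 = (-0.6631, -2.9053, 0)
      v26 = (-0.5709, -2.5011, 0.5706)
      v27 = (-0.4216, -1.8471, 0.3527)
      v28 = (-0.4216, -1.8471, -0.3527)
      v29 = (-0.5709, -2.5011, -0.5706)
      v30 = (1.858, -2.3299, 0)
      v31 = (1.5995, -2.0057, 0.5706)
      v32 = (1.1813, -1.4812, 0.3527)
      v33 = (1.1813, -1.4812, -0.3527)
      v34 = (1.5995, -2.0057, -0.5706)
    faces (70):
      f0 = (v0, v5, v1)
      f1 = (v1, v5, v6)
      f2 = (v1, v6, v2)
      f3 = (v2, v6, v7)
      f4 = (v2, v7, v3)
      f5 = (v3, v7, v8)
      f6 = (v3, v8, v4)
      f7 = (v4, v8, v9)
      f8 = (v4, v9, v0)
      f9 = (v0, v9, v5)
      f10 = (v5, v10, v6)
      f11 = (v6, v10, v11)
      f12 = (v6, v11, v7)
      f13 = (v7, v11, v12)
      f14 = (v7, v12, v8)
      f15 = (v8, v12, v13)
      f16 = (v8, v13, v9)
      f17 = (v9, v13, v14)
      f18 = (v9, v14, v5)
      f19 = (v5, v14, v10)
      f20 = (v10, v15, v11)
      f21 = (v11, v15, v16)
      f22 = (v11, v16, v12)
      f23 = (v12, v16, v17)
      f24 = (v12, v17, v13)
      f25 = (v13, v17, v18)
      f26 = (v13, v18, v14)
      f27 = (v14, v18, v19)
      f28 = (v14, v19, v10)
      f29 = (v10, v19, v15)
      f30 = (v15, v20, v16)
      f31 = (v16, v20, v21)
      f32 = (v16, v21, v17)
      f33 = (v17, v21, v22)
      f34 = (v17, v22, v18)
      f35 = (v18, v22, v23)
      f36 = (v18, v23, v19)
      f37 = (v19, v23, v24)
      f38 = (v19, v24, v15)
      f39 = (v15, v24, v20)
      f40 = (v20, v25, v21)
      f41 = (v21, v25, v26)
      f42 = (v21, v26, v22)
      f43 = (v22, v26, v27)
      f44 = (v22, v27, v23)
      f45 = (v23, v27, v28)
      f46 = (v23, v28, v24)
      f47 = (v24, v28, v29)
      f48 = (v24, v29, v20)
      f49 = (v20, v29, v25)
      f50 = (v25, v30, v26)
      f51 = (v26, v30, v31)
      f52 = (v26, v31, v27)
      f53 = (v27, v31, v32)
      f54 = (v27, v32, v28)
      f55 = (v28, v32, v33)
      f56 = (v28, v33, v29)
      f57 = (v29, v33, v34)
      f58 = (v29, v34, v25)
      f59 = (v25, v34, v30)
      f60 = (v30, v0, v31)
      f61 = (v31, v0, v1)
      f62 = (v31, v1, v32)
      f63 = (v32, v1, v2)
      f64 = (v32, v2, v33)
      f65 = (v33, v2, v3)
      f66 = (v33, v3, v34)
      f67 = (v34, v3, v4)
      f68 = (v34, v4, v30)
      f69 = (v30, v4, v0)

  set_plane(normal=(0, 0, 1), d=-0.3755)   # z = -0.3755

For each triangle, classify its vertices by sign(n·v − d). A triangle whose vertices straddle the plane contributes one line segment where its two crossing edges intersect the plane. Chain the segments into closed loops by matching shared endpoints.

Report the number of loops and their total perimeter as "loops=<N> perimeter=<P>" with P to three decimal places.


Straddling triangles (28 of 70):
  (v3,v8,v4) [++-] → (1.32613, 1.32621, -0.3755)–(1.96479, 0, -0.3755)  len=1.4720
  (v4,v8,v9) [-+-] → (1.32613, 1.32621, -0.3755)–(1.22506, 1.53608, -0.3755)  len=0.2329
  (v4,v9,v0) [--+] → (2.07152, 1.31991, -0.3755)–(2.70716, 0, -0.3755)  len=1.4650
  (v0,v9,v5) [+-+] → (2.07152, 1.31991, -0.3755)–(1.68789, 2.11655, -0.3755)  len=0.8842
  (v8,v13,v9) [++-] → (-0.210122, 1.8637, -0.3755)–(1.22506, 1.53608, -0.3755)  len=1.4721
  (v9,v13,v14) [-+-] → (-0.210122, 1.8637, -0.3755)–(-0.437222, 1.91553, -0.3755)  len=0.2329
  (v9,v14,v5) [--+] → (0.259591, 2.44256, -0.3755)–(1.68789, 2.11655, -0.3755)  len=1.4650
  (v5,v14,v10) [+-+] → (0.259591, 2.44256, -0.3755)–(-0.602425, 2.6393, -0.3755)  len=0.8842
  (v13,v18,v14) [++-] → (-1.58812, 0.997693, -0.3755)–(-0.437222, 1.91553, -0.3755)  len=1.4721
  (v14,v18,v19) [-+-] → (-1.58812, 0.997693, -0.3755)–(-1.77024, 0.852459, -0.3755)  len=0.2329
  (v14,v19,v10) [--+] → (-1.74781, 1.72589, -0.3755)–(-0.602425, 2.6393, -0.3755)  len=1.4650
  (v10,v19,v15) [+-+] → (-1.74781, 1.72589, -0.3755)–(-2.43911, 1.17461, -0.3755)  len=0.8842
  (v18,v23,v19) [++-] → (-1.77024, -0.619521, -0.3755)–(-1.77024, 0.852459, -0.3755)  len=1.4720
  (v19,v23,v24) [-+-] → (-1.77024, -0.619521, -0.3755)–(-1.77024, -0.852459, -0.3755)  len=0.2329
  (v19,v24,v15) [--+] → (-2.43911, -0.290404, -0.3755)–(-2.43911, 1.17461, -0.3755)  len=1.4650
  (v15,v24,v20) [+-+] → (-2.43911, -0.290404, -0.3755)–(-2.43911, -1.17461, -0.3755)  len=0.8842
  (v23,v28,v24) [++-] → (-0.61934, -1.7703, -0.3755)–(-1.77024, -0.852459, -0.3755)  len=1.4721
  (v24,v28,v29) [-+-] → (-0.61934, -1.7703, -0.3755)–(-0.437222, -1.91553, -0.3755)  len=0.2329
  (v24,v29,v20) [--+] → (-1.29372, -2.08803, -0.3755)–(-2.43911, -1.17461, -0.3755)  len=1.4650
  (v20,v29,v25) [+-+] → (-1.29372, -2.08803, -0.3755)–(-0.602425, -2.6393, -0.3755)  len=0.8842
  (v28,v33,v29) [++-] → (0.997958, -1.58792, -0.3755)–(-0.437222, -1.91553, -0.3755)  len=1.4721
  (v29,v33,v34) [-+-] → (0.997958, -1.58792, -0.3755)–(1.22506, -1.53608, -0.3755)  len=0.2329
  (v29,v34,v25) [--+] → (0.82587, -2.31329, -0.3755)–(-0.602425, -2.6393, -0.3755)  len=1.4650
  (v25,v34,v30) [+-+] → (0.82587, -2.31329, -0.3755)–(1.68789, -2.11655, -0.3755)  len=0.8842
  (v33,v3,v34) [++-] → (1.86372, -0.209867, -0.3755)–(1.22506, -1.53608, -0.3755)  len=1.4720
  (v34,v3,v4) [-+-] → (1.86372, -0.209867, -0.3755)–(1.96479, 0, -0.3755)  len=0.2329
  (v34,v4,v30) [--+] → (2.32353, -0.796641, -0.3755)–(1.68789, -2.11655, -0.3755)  len=1.4650
  (v30,v4,v0) [+-+] → (2.32353, -0.796641, -0.3755)–(2.70716, 0, -0.3755)  len=0.8842

Chained into 2 loop(s):
  loop 1: 14 segments, perimeter = 11.9349
  loop 2: 14 segments, perimeter = 16.4444
Total perimeter = 28.379

loops=2 perimeter=28.379
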